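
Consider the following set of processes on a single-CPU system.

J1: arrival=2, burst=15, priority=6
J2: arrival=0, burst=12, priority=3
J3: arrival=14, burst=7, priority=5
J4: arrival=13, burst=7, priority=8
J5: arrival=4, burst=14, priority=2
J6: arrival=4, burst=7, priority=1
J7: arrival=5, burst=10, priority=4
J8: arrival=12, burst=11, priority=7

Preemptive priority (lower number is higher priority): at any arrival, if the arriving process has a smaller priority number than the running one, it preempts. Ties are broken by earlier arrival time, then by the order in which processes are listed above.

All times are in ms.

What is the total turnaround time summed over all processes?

Schedule: | J2 0-4 | J6 4-11 | J5 11-25 | J2 25-33 | J7 33-43 | J3 43-50 | J1 50-65 | J8 65-76 | J4 76-83 |
Completion: J1=65  J2=33  J3=50  J4=83  J5=25  J6=11  J7=43  J8=76
Turnaround (C−A): J1=63  J2=33  J3=36  J4=70  J5=21  J6=7  J7=38  J8=64
Turnaround = completion − arrival: J1=63, J2=33, J3=36, J4=70, J5=21, J6=7, J7=38, J8=64
Total turnaround = 63 + 33 + 36 + 70 + 21 + 7 + 38 + 64 = 332

332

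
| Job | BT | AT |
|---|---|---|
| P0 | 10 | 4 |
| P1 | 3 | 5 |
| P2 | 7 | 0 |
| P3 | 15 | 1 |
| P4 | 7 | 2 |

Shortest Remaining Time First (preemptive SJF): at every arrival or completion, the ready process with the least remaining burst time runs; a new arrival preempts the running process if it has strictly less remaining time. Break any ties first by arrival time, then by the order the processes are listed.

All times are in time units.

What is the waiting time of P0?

13

Schedule: | P2 0-7 | P1 7-10 | P4 10-17 | P0 17-27 | P3 27-42 |
Completion: P0=27  P1=10  P2=7  P3=42  P4=17
Turnaround (C−A): P0=23  P1=5  P2=7  P3=41  P4=15
Waiting(P0) = turnaround − burst = 23 − 10 = 13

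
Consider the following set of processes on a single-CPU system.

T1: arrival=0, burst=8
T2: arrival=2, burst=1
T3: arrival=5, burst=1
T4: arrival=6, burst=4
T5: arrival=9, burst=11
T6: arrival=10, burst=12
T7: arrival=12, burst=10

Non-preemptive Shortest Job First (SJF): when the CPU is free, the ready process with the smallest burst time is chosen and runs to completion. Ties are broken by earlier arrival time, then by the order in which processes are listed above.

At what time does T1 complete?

8

Schedule: | T1 0-8 | T2 8-9 | T3 9-10 | T4 10-14 | T7 14-24 | T5 24-35 | T6 35-47 |
Completion: T1=8  T2=9  T3=10  T4=14  T5=35  T6=47  T7=24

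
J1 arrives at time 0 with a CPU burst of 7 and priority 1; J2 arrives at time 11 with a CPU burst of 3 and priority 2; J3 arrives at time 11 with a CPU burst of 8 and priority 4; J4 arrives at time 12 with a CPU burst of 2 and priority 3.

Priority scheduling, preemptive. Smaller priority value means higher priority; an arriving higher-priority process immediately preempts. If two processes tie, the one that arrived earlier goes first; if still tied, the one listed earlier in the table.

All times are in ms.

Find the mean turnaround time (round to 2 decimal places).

6.75

Timeline: | J1 0-7 | idle 7-11 | J2 11-14 | J4 14-16 | J3 16-24 |
Completion: J1=7  J2=14  J3=24  J4=16
Turnaround (C−A): J1=7  J2=3  J3=13  J4=4
Turnaround times: J1=7, J2=3, J3=13, J4=4
Average turnaround = (7+3+13+4) / 4 = 27/4 = 6.75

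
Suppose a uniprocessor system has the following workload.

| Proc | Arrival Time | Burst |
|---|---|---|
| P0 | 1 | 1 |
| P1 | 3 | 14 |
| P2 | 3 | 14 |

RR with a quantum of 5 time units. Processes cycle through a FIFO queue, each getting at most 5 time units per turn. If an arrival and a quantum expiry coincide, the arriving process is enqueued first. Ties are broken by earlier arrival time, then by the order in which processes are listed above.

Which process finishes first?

Timeline: | idle 0-1 | P0 1-2 | idle 2-3 | P1 3-8 | P2 8-13 | P1 13-18 | P2 18-23 | P1 23-27 | P2 27-31 |
Completion: P0=2  P1=27  P2=31
Turnaround (C−A): P0=1  P1=24  P2=28
Finish order: P0 → P1 → P2

P0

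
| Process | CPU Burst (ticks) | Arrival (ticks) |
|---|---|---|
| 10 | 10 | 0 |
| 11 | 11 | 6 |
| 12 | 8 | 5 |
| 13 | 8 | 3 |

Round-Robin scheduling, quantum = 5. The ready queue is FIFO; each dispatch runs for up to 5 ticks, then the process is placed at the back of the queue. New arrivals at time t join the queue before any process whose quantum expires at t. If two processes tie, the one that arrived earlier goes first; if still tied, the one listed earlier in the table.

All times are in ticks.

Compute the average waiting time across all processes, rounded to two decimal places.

16.25

Gantt: | 10 0-5 | 13 5-10 | 12 10-15 | 10 15-20 | 11 20-25 | 13 25-28 | 12 28-31 | 11 31-37 |
Completion: 10=20  11=37  12=31  13=28
Turnaround (C−A): 10=20  11=31  12=26  13=25
Waiting times: 10=10, 11=20, 12=18, 13=17
Average waiting = (10+20+18+17) / 4 = 65/4 = 16.25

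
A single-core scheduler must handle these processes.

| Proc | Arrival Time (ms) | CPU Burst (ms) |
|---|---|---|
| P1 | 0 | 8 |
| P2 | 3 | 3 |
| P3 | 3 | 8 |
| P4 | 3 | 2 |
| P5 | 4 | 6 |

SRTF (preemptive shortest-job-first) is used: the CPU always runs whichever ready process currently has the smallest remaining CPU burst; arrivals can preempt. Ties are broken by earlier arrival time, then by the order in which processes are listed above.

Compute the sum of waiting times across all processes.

Schedule: | P1 0-3 | P4 3-5 | P2 5-8 | P1 8-13 | P5 13-19 | P3 19-27 |
Completion: P1=13  P2=8  P3=27  P4=5  P5=19
Waiting = turnaround − burst: P1=5, P2=2, P3=16, P4=0, P5=9
Total waiting = 5 + 2 + 16 + 0 + 9 = 32

32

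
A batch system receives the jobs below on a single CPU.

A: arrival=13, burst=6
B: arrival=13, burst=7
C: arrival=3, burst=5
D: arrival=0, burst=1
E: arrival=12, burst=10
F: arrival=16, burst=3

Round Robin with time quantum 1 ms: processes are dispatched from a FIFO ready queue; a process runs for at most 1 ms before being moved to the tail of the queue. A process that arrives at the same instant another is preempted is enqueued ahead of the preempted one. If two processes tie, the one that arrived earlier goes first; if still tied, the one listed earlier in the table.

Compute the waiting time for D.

0

Timeline: | D 0-1 | idle 1-3 | C 3-8 | idle 8-12 | E 12-13 | A 13-14 | B 14-15 | E 15-16 | A 16-17 | B 17-18 | F 18-19 | E 19-20 | A 20-21 | B 21-22 | F 22-23 | E 23-24 | A 24-25 | B 25-26 | F 26-27 | E 27-28 | A 28-29 | B 29-30 | E 30-31 | A 31-32 | B 32-33 | E 33-34 | B 34-35 | E 35-38 |
Completion: A=32  B=35  C=8  D=1  E=38  F=27
Waiting(D) = turnaround − burst = 1 − 1 = 0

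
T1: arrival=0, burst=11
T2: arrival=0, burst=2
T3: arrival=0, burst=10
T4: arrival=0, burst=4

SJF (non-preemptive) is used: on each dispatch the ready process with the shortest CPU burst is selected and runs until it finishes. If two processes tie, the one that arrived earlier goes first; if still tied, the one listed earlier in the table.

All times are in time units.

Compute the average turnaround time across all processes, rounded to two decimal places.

Schedule: | T2 0-2 | T4 2-6 | T3 6-16 | T1 16-27 |
Completion: T1=27  T2=2  T3=16  T4=6
Turnaround (C−A): T1=27  T2=2  T3=16  T4=6
Turnaround times: T1=27, T2=2, T3=16, T4=6
Average turnaround = (27+2+16+6) / 4 = 51/4 = 12.75

12.75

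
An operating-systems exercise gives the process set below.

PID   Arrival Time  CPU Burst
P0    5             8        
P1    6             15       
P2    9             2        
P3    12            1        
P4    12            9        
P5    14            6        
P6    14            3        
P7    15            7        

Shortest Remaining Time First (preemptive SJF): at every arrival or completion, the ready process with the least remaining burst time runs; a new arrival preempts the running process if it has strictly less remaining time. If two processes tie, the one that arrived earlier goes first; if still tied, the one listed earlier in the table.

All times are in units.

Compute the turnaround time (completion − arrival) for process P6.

Schedule: | idle 0-5 | P0 5-9 | P2 9-11 | P0 11-12 | P3 12-13 | P0 13-16 | P6 16-19 | P5 19-25 | P7 25-32 | P4 32-41 | P1 41-56 |
Completion: P0=16  P1=56  P2=11  P3=13  P4=41  P5=25  P6=19  P7=32
Turnaround (C−A): P0=11  P1=50  P2=2  P3=1  P4=29  P5=11  P6=5  P7=17
Turnaround(P6) = completion − arrival = 19 − 14 = 5

5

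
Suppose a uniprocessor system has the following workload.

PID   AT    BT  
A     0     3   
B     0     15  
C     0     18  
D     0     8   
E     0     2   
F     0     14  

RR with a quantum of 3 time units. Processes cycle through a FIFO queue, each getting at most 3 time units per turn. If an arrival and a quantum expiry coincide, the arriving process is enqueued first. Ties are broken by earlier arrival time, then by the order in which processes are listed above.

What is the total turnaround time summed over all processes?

Schedule: | A 0-3 | B 3-6 | C 6-9 | D 9-12 | E 12-14 | F 14-17 | B 17-20 | C 20-23 | D 23-26 | F 26-29 | B 29-32 | C 32-35 | D 35-37 | F 37-40 | B 40-43 | C 43-46 | F 46-49 | B 49-52 | C 52-55 | F 55-57 | C 57-60 |
Completion: A=3  B=52  C=60  D=37  E=14  F=57
Turnaround (C−A): A=3  B=52  C=60  D=37  E=14  F=57
Turnaround = completion − arrival: A=3, B=52, C=60, D=37, E=14, F=57
Total turnaround = 3 + 52 + 60 + 37 + 14 + 57 = 223

223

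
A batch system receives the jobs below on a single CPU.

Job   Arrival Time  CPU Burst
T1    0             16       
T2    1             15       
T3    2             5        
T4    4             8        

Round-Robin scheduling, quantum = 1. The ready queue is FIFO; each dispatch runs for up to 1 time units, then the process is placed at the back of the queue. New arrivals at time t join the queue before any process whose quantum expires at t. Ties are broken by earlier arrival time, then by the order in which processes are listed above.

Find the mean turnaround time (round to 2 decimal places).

Gantt: | T1 0-1 | T2 1-2 | T1 2-3 | T3 3-4 | T2 4-5 | T1 5-6 | T4 6-7 | T3 7-8 | T2 8-9 | T1 9-10 | T4 10-11 | T3 11-12 | T2 12-13 | T1 13-14 | T4 14-15 | T3 15-16 | T2 16-17 | T1 17-18 | T4 18-19 | T3 19-20 | T2 20-21 | T1 21-22 | T4 22-23 | T2 23-24 | T1 24-25 | T4 25-26 | T2 26-27 | T1 27-28 | T4 28-29 | T2 29-30 | T1 30-31 | T4 31-32 | T2 32-33 | T1 33-34 | T2 34-35 | T1 35-36 | T2 36-37 | T1 37-38 | T2 38-39 | T1 39-40 | T2 40-41 | T1 41-42 | T2 42-43 | T1 43-44 |
Completion: T1=44  T2=43  T3=20  T4=32
Turnaround (C−A): T1=44  T2=42  T3=18  T4=28
Turnaround times: T1=44, T2=42, T3=18, T4=28
Average turnaround = (44+42+18+28) / 4 = 132/4 = 33.00

33.00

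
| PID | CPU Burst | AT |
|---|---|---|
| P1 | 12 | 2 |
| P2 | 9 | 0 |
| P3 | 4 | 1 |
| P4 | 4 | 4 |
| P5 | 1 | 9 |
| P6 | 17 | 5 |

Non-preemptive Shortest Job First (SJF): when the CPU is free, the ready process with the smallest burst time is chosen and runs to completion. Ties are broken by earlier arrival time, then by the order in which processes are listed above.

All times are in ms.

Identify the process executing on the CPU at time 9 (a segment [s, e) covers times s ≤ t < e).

P5

Gantt: | P2 0-9 | P5 9-10 | P3 10-14 | P4 14-18 | P1 18-30 | P6 30-47 |
Completion: P1=30  P2=9  P3=14  P4=18  P5=10  P6=47
Turnaround (C−A): P1=28  P2=9  P3=13  P4=14  P5=1  P6=42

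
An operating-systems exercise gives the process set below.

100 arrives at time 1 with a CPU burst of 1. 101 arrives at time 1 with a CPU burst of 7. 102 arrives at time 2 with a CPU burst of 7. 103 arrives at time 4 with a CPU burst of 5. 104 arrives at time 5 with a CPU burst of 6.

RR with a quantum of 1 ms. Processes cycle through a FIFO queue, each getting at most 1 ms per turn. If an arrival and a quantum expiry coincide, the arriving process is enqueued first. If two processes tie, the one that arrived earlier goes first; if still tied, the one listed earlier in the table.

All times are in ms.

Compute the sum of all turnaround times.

Timeline: | idle 0-1 | 100 1-2 | 101 2-3 | 102 3-4 | 101 4-5 | 103 5-6 | 102 6-7 | 104 7-8 | 101 8-9 | 103 9-10 | 102 10-11 | 104 11-12 | 101 12-13 | 103 13-14 | 102 14-15 | 104 15-16 | 101 16-17 | 103 17-18 | 102 18-19 | 104 19-20 | 101 20-21 | 103 21-22 | 102 22-23 | 104 23-24 | 101 24-25 | 102 25-26 | 104 26-27 |
Completion: 100=2  101=25  102=26  103=22  104=27
Turnaround = completion − arrival: 100=1, 101=24, 102=24, 103=18, 104=22
Total turnaround = 1 + 24 + 24 + 18 + 22 = 89

89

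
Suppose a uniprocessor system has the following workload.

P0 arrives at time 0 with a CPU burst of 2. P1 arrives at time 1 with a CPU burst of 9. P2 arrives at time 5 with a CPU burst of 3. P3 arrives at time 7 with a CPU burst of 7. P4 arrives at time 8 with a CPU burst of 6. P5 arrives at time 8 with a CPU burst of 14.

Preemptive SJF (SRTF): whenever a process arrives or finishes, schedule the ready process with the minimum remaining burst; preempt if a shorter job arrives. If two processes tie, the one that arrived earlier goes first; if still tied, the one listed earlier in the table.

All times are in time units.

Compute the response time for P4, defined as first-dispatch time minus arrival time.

Timeline: | P0 0-2 | P1 2-5 | P2 5-8 | P1 8-14 | P4 14-20 | P3 20-27 | P5 27-41 |
Completion: P0=2  P1=14  P2=8  P3=27  P4=20  P5=41
Turnaround (C−A): P0=2  P1=13  P2=3  P3=20  P4=12  P5=33
Response(P4) = first start − arrival = 14 − 8 = 6

6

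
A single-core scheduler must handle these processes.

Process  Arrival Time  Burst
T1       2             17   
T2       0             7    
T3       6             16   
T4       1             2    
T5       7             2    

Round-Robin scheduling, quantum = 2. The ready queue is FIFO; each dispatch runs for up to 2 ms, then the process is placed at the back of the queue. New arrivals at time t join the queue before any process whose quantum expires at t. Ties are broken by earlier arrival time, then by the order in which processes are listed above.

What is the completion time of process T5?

Schedule: | T2 0-2 | T4 2-4 | T1 4-6 | T2 6-8 | T3 8-10 | T1 10-12 | T5 12-14 | T2 14-16 | T3 16-18 | T1 18-20 | T2 20-21 | T3 21-23 | T1 23-25 | T3 25-27 | T1 27-29 | T3 29-31 | T1 31-33 | T3 33-35 | T1 35-37 | T3 37-39 | T1 39-41 | T3 41-43 | T1 43-44 |
Completion: T1=44  T2=21  T3=43  T4=4  T5=14
Turnaround (C−A): T1=42  T2=21  T3=37  T4=3  T5=7

14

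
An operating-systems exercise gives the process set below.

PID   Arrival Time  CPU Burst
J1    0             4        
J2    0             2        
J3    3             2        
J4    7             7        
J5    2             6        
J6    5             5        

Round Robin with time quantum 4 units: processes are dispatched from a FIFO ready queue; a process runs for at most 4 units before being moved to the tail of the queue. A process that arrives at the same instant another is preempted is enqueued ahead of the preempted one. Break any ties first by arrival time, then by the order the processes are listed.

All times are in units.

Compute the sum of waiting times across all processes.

50

Timeline: | J1 0-4 | J2 4-6 | J5 6-10 | J3 10-12 | J6 12-16 | J4 16-20 | J5 20-22 | J6 22-23 | J4 23-26 |
Completion: J1=4  J2=6  J3=12  J4=26  J5=22  J6=23
Waiting = turnaround − burst: J1=0, J2=4, J3=7, J4=12, J5=14, J6=13
Total waiting = 0 + 4 + 7 + 12 + 14 + 13 = 50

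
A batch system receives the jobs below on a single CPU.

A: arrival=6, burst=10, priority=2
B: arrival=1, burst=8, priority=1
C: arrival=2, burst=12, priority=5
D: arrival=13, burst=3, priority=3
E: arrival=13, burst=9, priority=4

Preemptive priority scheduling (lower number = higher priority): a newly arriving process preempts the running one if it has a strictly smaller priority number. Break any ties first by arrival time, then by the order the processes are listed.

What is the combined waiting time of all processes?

Schedule: | idle 0-1 | B 1-9 | A 9-19 | D 19-22 | E 22-31 | C 31-43 |
Completion: A=19  B=9  C=43  D=22  E=31
Waiting = turnaround − burst: A=3, B=0, C=29, D=6, E=9
Total waiting = 3 + 0 + 29 + 6 + 9 = 47

47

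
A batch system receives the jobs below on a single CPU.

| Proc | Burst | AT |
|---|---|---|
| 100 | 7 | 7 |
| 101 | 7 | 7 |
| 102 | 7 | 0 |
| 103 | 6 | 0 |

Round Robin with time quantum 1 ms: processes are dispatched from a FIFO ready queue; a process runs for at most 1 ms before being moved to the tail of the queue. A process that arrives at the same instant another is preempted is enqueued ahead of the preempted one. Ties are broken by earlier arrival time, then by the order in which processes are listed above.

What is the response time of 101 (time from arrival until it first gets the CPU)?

2

Timeline: | 102 0-1 | 103 1-2 | 102 2-3 | 103 3-4 | 102 4-5 | 103 5-6 | 102 6-7 | 103 7-8 | 100 8-9 | 101 9-10 | 102 10-11 | 103 11-12 | 100 12-13 | 101 13-14 | 102 14-15 | 103 15-16 | 100 16-17 | 101 17-18 | 102 18-19 | 100 19-20 | 101 20-21 | 100 21-22 | 101 22-23 | 100 23-24 | 101 24-25 | 100 25-26 | 101 26-27 |
Completion: 100=26  101=27  102=19  103=16
Turnaround (C−A): 100=19  101=20  102=19  103=16
Response(101) = first start − arrival = 9 − 7 = 2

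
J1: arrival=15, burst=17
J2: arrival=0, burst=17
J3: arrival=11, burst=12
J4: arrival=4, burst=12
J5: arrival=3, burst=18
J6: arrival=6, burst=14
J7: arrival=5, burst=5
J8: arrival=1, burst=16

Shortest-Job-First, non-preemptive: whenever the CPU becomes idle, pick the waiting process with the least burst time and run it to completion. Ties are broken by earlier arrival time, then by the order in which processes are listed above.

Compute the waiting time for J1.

Gantt: | J2 0-17 | J7 17-22 | J4 22-34 | J3 34-46 | J6 46-60 | J8 60-76 | J1 76-93 | J5 93-111 |
Completion: J1=93  J2=17  J3=46  J4=34  J5=111  J6=60  J7=22  J8=76
Turnaround (C−A): J1=78  J2=17  J3=35  J4=30  J5=108  J6=54  J7=17  J8=75
Waiting(J1) = turnaround − burst = 78 − 17 = 61

61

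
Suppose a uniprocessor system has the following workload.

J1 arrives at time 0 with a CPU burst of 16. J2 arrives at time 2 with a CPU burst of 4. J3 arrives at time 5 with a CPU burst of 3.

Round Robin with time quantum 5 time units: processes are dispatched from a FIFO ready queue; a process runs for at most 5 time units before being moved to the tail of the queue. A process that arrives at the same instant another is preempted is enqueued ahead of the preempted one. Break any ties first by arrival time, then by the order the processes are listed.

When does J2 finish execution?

9

Timeline: | J1 0-5 | J2 5-9 | J3 9-12 | J1 12-23 |
Completion: J1=23  J2=9  J3=12
Turnaround (C−A): J1=23  J2=7  J3=7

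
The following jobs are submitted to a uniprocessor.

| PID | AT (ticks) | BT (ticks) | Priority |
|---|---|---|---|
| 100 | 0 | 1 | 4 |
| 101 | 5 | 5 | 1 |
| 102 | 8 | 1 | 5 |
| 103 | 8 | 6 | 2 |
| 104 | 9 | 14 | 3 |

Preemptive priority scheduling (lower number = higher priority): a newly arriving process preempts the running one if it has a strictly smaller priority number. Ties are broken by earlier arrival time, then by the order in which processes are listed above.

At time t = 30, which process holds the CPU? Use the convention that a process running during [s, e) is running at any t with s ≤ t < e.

102

Timeline: | 100 0-1 | idle 1-5 | 101 5-10 | 103 10-16 | 104 16-30 | 102 30-31 |
Completion: 100=1  101=10  102=31  103=16  104=30
Turnaround (C−A): 100=1  101=5  102=23  103=8  104=21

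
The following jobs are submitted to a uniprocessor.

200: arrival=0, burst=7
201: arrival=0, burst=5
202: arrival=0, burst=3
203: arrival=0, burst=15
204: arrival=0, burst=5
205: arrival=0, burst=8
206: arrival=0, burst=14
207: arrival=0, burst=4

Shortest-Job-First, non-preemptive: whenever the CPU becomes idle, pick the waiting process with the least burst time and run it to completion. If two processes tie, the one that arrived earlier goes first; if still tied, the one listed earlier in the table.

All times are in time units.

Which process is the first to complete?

202

Schedule: | 202 0-3 | 207 3-7 | 201 7-12 | 204 12-17 | 200 17-24 | 205 24-32 | 206 32-46 | 203 46-61 |
Completion: 200=24  201=12  202=3  203=61  204=17  205=32  206=46  207=7
Turnaround (C−A): 200=24  201=12  202=3  203=61  204=17  205=32  206=46  207=7
Finish order: 202 → 207 → 201 → 204 → 200 → 205 → 206 → 203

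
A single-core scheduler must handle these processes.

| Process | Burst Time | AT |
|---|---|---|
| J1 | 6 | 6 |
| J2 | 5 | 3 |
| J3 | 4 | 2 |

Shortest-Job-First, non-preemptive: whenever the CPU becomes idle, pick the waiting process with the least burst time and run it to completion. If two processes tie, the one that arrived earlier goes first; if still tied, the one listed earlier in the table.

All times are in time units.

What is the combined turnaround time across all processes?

23

Timeline: | idle 0-2 | J3 2-6 | J2 6-11 | J1 11-17 |
Completion: J1=17  J2=11  J3=6
Turnaround (C−A): J1=11  J2=8  J3=4
Turnaround = completion − arrival: J1=11, J2=8, J3=4
Total turnaround = 11 + 8 + 4 = 23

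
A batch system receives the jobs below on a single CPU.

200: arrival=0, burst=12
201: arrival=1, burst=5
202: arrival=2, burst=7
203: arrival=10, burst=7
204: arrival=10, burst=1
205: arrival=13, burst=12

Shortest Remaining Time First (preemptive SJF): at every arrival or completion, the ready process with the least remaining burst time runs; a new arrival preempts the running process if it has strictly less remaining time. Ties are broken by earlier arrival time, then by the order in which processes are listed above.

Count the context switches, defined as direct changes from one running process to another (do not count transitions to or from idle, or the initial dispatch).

7

Schedule: | 200 0-1 | 201 1-6 | 202 6-10 | 204 10-11 | 202 11-14 | 203 14-21 | 200 21-32 | 205 32-44 |
Completion: 200=32  201=6  202=14  203=21  204=11  205=44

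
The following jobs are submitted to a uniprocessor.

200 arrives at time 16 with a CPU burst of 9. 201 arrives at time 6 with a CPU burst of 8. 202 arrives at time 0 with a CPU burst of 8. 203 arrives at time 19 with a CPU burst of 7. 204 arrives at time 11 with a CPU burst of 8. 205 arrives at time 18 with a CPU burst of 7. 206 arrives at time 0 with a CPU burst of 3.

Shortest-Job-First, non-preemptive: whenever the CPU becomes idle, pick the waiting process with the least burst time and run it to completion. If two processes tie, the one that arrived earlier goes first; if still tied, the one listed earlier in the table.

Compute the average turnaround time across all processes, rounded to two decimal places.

Gantt: | 206 0-3 | 202 3-11 | 201 11-19 | 205 19-26 | 203 26-33 | 204 33-41 | 200 41-50 |
Completion: 200=50  201=19  202=11  203=33  204=41  205=26  206=3
Turnaround (C−A): 200=34  201=13  202=11  203=14  204=30  205=8  206=3
Turnaround times: 200=34, 201=13, 202=11, 203=14, 204=30, 205=8, 206=3
Average turnaround = (34+13+11+14+30+8+3) / 7 = 113/7 = 16.14

16.14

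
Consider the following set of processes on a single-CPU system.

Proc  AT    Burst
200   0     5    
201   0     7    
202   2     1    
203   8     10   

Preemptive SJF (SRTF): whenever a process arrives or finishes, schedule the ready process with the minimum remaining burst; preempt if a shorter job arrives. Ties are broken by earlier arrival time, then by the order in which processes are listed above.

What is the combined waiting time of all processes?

12

Schedule: | 200 0-2 | 202 2-3 | 200 3-6 | 201 6-13 | 203 13-23 |
Completion: 200=6  201=13  202=3  203=23
Turnaround (C−A): 200=6  201=13  202=1  203=15
Waiting = turnaround − burst: 200=1, 201=6, 202=0, 203=5
Total waiting = 1 + 6 + 0 + 5 = 12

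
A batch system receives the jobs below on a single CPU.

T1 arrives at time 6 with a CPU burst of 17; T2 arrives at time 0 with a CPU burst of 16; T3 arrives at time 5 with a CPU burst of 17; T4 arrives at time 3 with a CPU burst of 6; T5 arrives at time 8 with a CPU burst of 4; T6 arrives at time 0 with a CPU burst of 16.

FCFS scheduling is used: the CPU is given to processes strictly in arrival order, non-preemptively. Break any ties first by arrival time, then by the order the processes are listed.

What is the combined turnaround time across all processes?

267

Timeline: | T2 0-16 | T6 16-32 | T4 32-38 | T3 38-55 | T1 55-72 | T5 72-76 |
Completion: T1=72  T2=16  T3=55  T4=38  T5=76  T6=32
Turnaround (C−A): T1=66  T2=16  T3=50  T4=35  T5=68  T6=32
Turnaround = completion − arrival: T1=66, T2=16, T3=50, T4=35, T5=68, T6=32
Total turnaround = 66 + 16 + 50 + 35 + 68 + 32 = 267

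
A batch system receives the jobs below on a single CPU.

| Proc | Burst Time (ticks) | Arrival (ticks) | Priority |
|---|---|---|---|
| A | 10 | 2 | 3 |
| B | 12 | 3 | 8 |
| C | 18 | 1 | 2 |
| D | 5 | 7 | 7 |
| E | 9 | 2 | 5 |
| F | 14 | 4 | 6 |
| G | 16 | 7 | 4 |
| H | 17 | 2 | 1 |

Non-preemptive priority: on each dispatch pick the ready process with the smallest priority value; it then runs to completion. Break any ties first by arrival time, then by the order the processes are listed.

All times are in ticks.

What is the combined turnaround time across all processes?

483

Timeline: | idle 0-1 | C 1-19 | H 19-36 | A 36-46 | G 46-62 | E 62-71 | F 71-85 | D 85-90 | B 90-102 |
Completion: A=46  B=102  C=19  D=90  E=71  F=85  G=62  H=36
Turnaround (C−A): A=44  B=99  C=18  D=83  E=69  F=81  G=55  H=34
Turnaround = completion − arrival: A=44, B=99, C=18, D=83, E=69, F=81, G=55, H=34
Total turnaround = 44 + 99 + 18 + 83 + 69 + 81 + 55 + 34 = 483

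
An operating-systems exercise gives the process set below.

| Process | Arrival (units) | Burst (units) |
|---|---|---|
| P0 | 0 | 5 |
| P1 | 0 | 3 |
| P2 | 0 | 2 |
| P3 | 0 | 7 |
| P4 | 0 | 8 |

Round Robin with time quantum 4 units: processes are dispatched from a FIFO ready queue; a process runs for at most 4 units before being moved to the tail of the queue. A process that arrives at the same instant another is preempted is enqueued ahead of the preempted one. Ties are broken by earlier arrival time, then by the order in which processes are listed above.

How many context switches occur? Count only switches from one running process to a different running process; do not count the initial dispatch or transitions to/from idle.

7

Gantt: | P0 0-4 | P1 4-7 | P2 7-9 | P3 9-13 | P4 13-17 | P0 17-18 | P3 18-21 | P4 21-25 |
Completion: P0=18  P1=7  P2=9  P3=21  P4=25
Turnaround (C−A): P0=18  P1=7  P2=9  P3=21  P4=25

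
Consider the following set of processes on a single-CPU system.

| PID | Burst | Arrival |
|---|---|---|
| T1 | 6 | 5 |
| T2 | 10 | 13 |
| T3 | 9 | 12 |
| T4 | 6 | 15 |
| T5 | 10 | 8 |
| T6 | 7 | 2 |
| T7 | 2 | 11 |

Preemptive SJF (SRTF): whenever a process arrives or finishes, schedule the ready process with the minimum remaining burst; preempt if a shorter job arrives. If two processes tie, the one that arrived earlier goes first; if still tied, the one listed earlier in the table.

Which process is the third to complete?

Timeline: | idle 0-2 | T6 2-9 | T1 9-11 | T7 11-13 | T1 13-17 | T4 17-23 | T3 23-32 | T5 32-42 | T2 42-52 |
Completion: T1=17  T2=52  T3=32  T4=23  T5=42  T6=9  T7=13
Finish order: T6 → T7 → T1 → T4 → T3 → T5 → T2

T1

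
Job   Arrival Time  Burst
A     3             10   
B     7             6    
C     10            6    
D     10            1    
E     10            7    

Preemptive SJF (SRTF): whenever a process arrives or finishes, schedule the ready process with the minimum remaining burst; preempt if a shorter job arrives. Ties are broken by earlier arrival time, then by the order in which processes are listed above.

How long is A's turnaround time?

11

Gantt: | idle 0-3 | A 3-10 | D 10-11 | A 11-14 | B 14-20 | C 20-26 | E 26-33 |
Completion: A=14  B=20  C=26  D=11  E=33
Turnaround(A) = completion − arrival = 14 − 3 = 11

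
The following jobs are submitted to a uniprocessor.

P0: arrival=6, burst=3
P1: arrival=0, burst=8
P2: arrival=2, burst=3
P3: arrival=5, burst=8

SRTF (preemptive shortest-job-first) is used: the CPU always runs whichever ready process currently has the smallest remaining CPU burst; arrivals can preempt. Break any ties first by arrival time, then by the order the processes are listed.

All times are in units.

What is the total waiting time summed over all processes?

15

Gantt: | P1 0-2 | P2 2-5 | P1 5-6 | P0 6-9 | P1 9-14 | P3 14-22 |
Completion: P0=9  P1=14  P2=5  P3=22
Turnaround (C−A): P0=3  P1=14  P2=3  P3=17
Waiting = turnaround − burst: P0=0, P1=6, P2=0, P3=9
Total waiting = 0 + 6 + 0 + 9 = 15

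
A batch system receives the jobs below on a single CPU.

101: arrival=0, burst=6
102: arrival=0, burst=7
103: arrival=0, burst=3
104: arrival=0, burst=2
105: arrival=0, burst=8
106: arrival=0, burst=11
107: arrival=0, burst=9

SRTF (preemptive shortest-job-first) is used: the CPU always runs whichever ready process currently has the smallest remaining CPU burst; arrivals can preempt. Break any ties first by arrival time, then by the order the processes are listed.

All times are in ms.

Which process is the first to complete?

Timeline: | 104 0-2 | 103 2-5 | 101 5-11 | 102 11-18 | 105 18-26 | 107 26-35 | 106 35-46 |
Completion: 101=11  102=18  103=5  104=2  105=26  106=46  107=35
Turnaround (C−A): 101=11  102=18  103=5  104=2  105=26  106=46  107=35
Finish order: 104 → 103 → 101 → 102 → 105 → 107 → 106

104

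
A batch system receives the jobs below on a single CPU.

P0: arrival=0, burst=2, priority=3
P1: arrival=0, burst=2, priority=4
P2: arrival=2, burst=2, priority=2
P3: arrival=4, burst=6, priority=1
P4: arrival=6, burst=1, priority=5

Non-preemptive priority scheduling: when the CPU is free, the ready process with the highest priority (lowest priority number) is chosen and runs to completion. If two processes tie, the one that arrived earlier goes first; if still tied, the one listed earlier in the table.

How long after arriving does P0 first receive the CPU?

0

Schedule: | P0 0-2 | P2 2-4 | P3 4-10 | P1 10-12 | P4 12-13 |
Completion: P0=2  P1=12  P2=4  P3=10  P4=13
Response(P0) = first start − arrival = 0 − 0 = 0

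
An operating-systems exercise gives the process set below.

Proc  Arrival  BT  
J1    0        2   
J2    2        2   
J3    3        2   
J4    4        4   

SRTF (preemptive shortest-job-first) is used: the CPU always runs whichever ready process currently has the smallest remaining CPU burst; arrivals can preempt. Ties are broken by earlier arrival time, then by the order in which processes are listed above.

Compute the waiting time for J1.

Timeline: | J1 0-2 | J2 2-4 | J3 4-6 | J4 6-10 |
Completion: J1=2  J2=4  J3=6  J4=10
Turnaround (C−A): J1=2  J2=2  J3=3  J4=6
Waiting(J1) = turnaround − burst = 2 − 2 = 0

0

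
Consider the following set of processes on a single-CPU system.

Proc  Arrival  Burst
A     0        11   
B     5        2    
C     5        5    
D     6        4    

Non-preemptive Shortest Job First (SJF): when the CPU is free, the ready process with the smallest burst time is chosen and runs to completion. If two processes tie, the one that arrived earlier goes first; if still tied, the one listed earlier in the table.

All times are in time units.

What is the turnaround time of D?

11

Gantt: | A 0-11 | B 11-13 | D 13-17 | C 17-22 |
Completion: A=11  B=13  C=22  D=17
Turnaround(D) = completion − arrival = 17 − 6 = 11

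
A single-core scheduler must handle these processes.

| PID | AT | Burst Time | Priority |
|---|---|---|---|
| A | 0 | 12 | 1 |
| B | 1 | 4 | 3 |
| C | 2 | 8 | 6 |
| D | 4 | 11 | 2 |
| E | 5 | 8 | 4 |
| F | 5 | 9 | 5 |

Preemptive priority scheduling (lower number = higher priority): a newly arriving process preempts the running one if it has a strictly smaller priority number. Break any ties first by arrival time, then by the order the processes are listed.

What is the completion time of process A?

12

Gantt: | A 0-12 | D 12-23 | B 23-27 | E 27-35 | F 35-44 | C 44-52 |
Completion: A=12  B=27  C=52  D=23  E=35  F=44
Turnaround (C−A): A=12  B=26  C=50  D=19  E=30  F=39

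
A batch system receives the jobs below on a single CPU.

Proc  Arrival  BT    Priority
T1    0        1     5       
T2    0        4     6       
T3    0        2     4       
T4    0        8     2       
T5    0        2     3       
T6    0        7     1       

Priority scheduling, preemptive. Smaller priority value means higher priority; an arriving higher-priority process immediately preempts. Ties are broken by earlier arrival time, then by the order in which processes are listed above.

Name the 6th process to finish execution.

Schedule: | T6 0-7 | T4 7-15 | T5 15-17 | T3 17-19 | T1 19-20 | T2 20-24 |
Completion: T1=20  T2=24  T3=19  T4=15  T5=17  T6=7
Turnaround (C−A): T1=20  T2=24  T3=19  T4=15  T5=17  T6=7
Finish order: T6 → T4 → T5 → T3 → T1 → T2

T2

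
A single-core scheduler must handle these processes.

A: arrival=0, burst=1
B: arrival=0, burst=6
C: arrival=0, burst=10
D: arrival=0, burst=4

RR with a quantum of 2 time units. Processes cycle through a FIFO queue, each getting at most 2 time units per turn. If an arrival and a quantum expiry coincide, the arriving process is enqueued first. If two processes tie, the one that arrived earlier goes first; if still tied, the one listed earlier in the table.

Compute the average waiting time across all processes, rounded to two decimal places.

Timeline: | A 0-1 | B 1-3 | C 3-5 | D 5-7 | B 7-9 | C 9-11 | D 11-13 | B 13-15 | C 15-21 |
Completion: A=1  B=15  C=21  D=13
Turnaround (C−A): A=1  B=15  C=21  D=13
Waiting times: A=0, B=9, C=11, D=9
Average waiting = (0+9+11+9) / 4 = 29/4 = 7.25

7.25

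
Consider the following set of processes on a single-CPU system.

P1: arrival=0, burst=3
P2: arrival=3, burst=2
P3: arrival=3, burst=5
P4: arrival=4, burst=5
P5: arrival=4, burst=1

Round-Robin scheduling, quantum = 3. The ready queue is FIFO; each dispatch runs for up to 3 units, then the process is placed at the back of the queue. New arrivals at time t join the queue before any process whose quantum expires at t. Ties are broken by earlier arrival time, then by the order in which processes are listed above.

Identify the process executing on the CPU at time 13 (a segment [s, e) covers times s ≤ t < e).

P3

Timeline: | P1 0-3 | P2 3-5 | P3 5-8 | P4 8-11 | P5 11-12 | P3 12-14 | P4 14-16 |
Completion: P1=3  P2=5  P3=14  P4=16  P5=12
Turnaround (C−A): P1=3  P2=2  P3=11  P4=12  P5=8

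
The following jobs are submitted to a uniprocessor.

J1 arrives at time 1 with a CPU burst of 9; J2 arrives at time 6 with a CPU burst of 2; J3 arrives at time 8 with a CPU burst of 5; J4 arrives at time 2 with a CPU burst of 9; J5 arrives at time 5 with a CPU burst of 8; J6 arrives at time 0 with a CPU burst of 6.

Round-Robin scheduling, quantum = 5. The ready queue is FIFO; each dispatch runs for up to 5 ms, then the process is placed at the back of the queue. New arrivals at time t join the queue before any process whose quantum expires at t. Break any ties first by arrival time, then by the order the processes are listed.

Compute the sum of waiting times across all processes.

118

Gantt: | J6 0-5 | J1 5-10 | J4 10-15 | J5 15-20 | J6 20-21 | J2 21-23 | J3 23-28 | J1 28-32 | J4 32-36 | J5 36-39 |
Completion: J1=32  J2=23  J3=28  J4=36  J5=39  J6=21
Turnaround (C−A): J1=31  J2=17  J3=20  J4=34  J5=34  J6=21
Waiting = turnaround − burst: J1=22, J2=15, J3=15, J4=25, J5=26, J6=15
Total waiting = 22 + 15 + 15 + 25 + 26 + 15 = 118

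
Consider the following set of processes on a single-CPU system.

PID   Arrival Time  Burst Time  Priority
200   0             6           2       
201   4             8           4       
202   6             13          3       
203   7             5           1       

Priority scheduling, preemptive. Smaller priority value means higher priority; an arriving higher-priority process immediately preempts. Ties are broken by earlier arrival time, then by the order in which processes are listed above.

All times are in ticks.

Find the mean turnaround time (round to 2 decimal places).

14.25

Timeline: | 200 0-6 | 202 6-7 | 203 7-12 | 202 12-24 | 201 24-32 |
Completion: 200=6  201=32  202=24  203=12
Turnaround (C−A): 200=6  201=28  202=18  203=5
Turnaround times: 200=6, 201=28, 202=18, 203=5
Average turnaround = (6+28+18+5) / 4 = 57/4 = 14.25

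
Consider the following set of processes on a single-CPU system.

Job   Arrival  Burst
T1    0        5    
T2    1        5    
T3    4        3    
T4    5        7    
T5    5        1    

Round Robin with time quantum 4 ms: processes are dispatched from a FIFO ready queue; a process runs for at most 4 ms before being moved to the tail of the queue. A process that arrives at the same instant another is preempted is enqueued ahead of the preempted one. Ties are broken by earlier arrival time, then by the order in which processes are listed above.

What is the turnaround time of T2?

Timeline: | T1 0-4 | T2 4-8 | T3 8-11 | T1 11-12 | T4 12-16 | T5 16-17 | T2 17-18 | T4 18-21 |
Completion: T1=12  T2=18  T3=11  T4=21  T5=17
Turnaround(T2) = completion − arrival = 18 − 1 = 17

17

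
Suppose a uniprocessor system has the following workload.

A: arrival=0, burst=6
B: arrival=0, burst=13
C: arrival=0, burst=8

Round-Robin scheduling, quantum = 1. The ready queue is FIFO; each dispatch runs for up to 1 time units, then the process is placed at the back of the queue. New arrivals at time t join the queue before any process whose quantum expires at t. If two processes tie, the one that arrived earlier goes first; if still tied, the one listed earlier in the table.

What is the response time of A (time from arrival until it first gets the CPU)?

0

Schedule: | A 0-1 | B 1-2 | C 2-3 | A 3-4 | B 4-5 | C 5-6 | A 6-7 | B 7-8 | C 8-9 | A 9-10 | B 10-11 | C 11-12 | A 12-13 | B 13-14 | C 14-15 | A 15-16 | B 16-17 | C 17-18 | B 18-19 | C 19-20 | B 20-21 | C 21-22 | B 22-27 |
Completion: A=16  B=27  C=22
Turnaround (C−A): A=16  B=27  C=22
Response(A) = first start − arrival = 0 − 0 = 0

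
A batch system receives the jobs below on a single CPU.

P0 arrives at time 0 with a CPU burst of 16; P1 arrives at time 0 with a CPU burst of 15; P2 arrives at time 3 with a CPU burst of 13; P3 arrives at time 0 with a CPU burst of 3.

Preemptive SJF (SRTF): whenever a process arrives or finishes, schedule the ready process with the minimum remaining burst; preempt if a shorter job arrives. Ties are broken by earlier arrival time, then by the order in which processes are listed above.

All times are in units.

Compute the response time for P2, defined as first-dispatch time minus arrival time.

0

Gantt: | P3 0-3 | P2 3-16 | P1 16-31 | P0 31-47 |
Completion: P0=47  P1=31  P2=16  P3=3
Turnaround (C−A): P0=47  P1=31  P2=13  P3=3
Response(P2) = first start − arrival = 3 − 3 = 0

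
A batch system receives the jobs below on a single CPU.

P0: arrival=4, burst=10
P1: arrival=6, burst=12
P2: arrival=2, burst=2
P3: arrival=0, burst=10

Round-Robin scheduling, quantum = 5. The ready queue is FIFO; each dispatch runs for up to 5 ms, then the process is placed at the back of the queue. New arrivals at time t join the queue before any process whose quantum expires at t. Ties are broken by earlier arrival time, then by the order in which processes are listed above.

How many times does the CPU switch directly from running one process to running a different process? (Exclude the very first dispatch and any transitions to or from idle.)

Schedule: | P3 0-5 | P2 5-7 | P0 7-12 | P3 12-17 | P1 17-22 | P0 22-27 | P1 27-34 |
Completion: P0=27  P1=34  P2=7  P3=17
Turnaround (C−A): P0=23  P1=28  P2=5  P3=17

6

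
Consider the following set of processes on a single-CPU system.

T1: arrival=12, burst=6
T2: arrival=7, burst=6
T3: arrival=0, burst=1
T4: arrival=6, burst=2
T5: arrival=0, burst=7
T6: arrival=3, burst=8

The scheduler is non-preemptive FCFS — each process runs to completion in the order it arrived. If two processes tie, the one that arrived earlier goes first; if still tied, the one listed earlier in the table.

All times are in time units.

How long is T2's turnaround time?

17

Schedule: | T3 0-1 | T5 1-8 | T6 8-16 | T4 16-18 | T2 18-24 | T1 24-30 |
Completion: T1=30  T2=24  T3=1  T4=18  T5=8  T6=16
Turnaround (C−A): T1=18  T2=17  T3=1  T4=12  T5=8  T6=13
Turnaround(T2) = completion − arrival = 24 − 7 = 17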